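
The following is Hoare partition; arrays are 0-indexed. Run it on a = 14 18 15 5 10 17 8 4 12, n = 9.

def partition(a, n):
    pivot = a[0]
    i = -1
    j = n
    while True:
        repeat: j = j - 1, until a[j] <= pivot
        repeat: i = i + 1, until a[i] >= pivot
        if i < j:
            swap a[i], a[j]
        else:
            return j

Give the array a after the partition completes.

12 4 8 5 10 17 15 18 14

pivot = a[0] = 14; i = -1, j = 9
j→8 (a[8]=12≤14), i→0 (a[0]=14≥14); i<j, swap → 12 18 15 5 10 17 8 4 14
j→7 (a[7]=4≤14), i→1 (a[1]=18≥14); i<j, swap → 12 4 15 5 10 17 8 18 14
j→6 (a[6]=8≤14), i→2 (a[2]=15≥14); i<j, swap → 12 4 8 5 10 17 15 18 14
j→4, i→5; i≥j, return j=4. a = 12 4 8 5 10 17 15 18 14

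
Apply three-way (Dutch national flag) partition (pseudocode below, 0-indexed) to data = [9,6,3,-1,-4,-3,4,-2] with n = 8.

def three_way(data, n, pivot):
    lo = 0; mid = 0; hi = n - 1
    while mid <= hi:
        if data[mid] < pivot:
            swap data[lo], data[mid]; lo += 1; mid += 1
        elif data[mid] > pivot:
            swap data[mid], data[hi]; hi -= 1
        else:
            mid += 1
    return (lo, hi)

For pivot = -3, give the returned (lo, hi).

pivot = -3; lo=0, mid=0, hi=7
data[mid]=9>-3: swap data[0],data[7]; hi=6 → [-2,6,3,-1,-4,-3,4,9]
data[mid]=-2>-3: swap data[0],data[6]; hi=5 → [4,6,3,-1,-4,-3,-2,9]
data[mid]=4>-3: swap data[0],data[5]; hi=4 → [-3,6,3,-1,-4,4,-2,9]
data[mid]=-3=-3: mid=1
data[mid]=6>-3: swap data[1],data[4]; hi=3 → [-3,-4,3,-1,6,4,-2,9]
data[mid]=-4<-3: swap data[0],data[1]; lo=1,mid=2 → [-4,-3,3,-1,6,4,-2,9]
data[mid]=3>-3: swap data[2],data[3]; hi=2 → [-4,-3,-1,3,6,4,-2,9]
data[mid]=-1>-3: swap data[2],data[2]; hi=1 → [-4,-3,-1,3,6,4,-2,9]
end: lo=1, hi=1; data = [-4,-3,-1,3,6,4,-2,9]

(1, 1)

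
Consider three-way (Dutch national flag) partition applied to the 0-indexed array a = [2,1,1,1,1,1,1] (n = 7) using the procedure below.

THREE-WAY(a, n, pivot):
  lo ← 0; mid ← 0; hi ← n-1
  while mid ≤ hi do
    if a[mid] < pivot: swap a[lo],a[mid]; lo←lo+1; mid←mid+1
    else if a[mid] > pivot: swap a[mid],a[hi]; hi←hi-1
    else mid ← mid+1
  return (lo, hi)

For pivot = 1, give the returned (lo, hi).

pivot = 1; lo=0, mid=0, hi=6
a[mid]=2>1: swap a[0],a[6]; hi=5 → [1,1,1,1,1,1,2]
a[mid]=1=1: mid=1
a[mid]=1=1: mid=2
a[mid]=1=1: mid=3
a[mid]=1=1: mid=4
a[mid]=1=1: mid=5
a[mid]=1=1: mid=6
end: lo=0, hi=5; a = [1,1,1,1,1,1,2]

(0, 5)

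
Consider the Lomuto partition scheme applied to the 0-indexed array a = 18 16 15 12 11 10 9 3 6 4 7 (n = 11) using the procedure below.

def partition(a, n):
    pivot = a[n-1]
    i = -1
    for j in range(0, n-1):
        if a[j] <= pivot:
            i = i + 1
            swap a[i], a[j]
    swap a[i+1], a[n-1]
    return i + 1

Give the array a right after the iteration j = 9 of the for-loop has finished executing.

3 6 4 12 11 10 9 18 16 15 7

pivot = a[10] = 7; i = -1
j=0: a[0]=18 > 7 → no swap
j=1: a[1]=16 > 7 → no swap
j=2: a[2]=15 > 7 → no swap
j=3: a[3]=12 > 7 → no swap
j=4: a[4]=11 > 7 → no swap
j=5: a[5]=10 > 7 → no swap
j=6: a[6]=9 > 7 → no swap
j=7: a[7]=3 ≤ 7 → i=0, swap a[0],a[7] → 3 16 15 12 11 10 9 18 6 4 7
j=8: a[8]=6 ≤ 7 → i=1, swap a[1],a[8] → 3 6 15 12 11 10 9 18 16 4 7
j=9: a[9]=4 ≤ 7 → i=2, swap a[2],a[9] → 3 6 4 12 11 10 9 18 16 15 7
(after j=9) a = 3 6 4 12 11 10 9 18 16 15 7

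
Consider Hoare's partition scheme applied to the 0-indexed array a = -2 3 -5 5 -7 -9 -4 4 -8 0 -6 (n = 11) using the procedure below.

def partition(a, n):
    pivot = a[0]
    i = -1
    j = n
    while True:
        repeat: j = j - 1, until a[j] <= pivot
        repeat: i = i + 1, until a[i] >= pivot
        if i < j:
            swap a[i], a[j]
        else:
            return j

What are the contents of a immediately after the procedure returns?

-6 -8 -5 -4 -7 -9 5 4 3 0 -2

pivot = a[0] = -2; i = -1, j = 11
j→10 (a[10]=-6≤-2), i→0 (a[0]=-2≥-2); i<j, swap → -6 3 -5 5 -7 -9 -4 4 -8 0 -2
j→8 (a[8]=-8≤-2), i→1 (a[1]=3≥-2); i<j, swap → -6 -8 -5 5 -7 -9 -4 4 3 0 -2
j→6 (a[6]=-4≤-2), i→3 (a[3]=5≥-2); i<j, swap → -6 -8 -5 -4 -7 -9 5 4 3 0 -2
j→5, i→6; i≥j, return j=5. a = -6 -8 -5 -4 -7 -9 5 4 3 0 -2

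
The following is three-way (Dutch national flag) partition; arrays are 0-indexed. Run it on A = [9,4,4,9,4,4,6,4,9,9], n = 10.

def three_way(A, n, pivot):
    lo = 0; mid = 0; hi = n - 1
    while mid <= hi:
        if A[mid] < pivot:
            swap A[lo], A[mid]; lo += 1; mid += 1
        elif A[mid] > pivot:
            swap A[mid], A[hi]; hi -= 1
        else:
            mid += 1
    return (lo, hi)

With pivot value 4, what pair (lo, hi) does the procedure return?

pivot = 4; lo=0, mid=0, hi=9
A[mid]=9>4: swap A[0],A[9]; hi=8 → [9,4,4,9,4,4,6,4,9,9]
A[mid]=9>4: swap A[0],A[8]; hi=7 → [9,4,4,9,4,4,6,4,9,9]
A[mid]=9>4: swap A[0],A[7]; hi=6 → [4,4,4,9,4,4,6,9,9,9]
A[mid]=4=4: mid=1
A[mid]=4=4: mid=2
A[mid]=4=4: mid=3
A[mid]=9>4: swap A[3],A[6]; hi=5 → [4,4,4,6,4,4,9,9,9,9]
A[mid]=6>4: swap A[3],A[5]; hi=4 → [4,4,4,4,4,6,9,9,9,9]
A[mid]=4=4: mid=4
A[mid]=4=4: mid=5
end: lo=0, hi=4; A = [4,4,4,4,4,6,9,9,9,9]

(0, 4)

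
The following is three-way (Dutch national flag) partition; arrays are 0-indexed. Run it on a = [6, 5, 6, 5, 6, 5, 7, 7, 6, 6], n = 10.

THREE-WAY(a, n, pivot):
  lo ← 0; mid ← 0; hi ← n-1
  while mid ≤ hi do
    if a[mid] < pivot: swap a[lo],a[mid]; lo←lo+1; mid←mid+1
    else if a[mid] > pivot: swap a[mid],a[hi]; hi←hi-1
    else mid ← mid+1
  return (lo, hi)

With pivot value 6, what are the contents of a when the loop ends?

pivot = 6; lo=0, mid=0, hi=9
a[mid]=6=6: mid=1
a[mid]=5<6: swap a[0],a[1]; lo=1,mid=2 → [5, 6, 6, 5, 6, 5, 7, 7, 6, 6]
a[mid]=6=6: mid=3
a[mid]=5<6: swap a[1],a[3]; lo=2,mid=4 → [5, 5, 6, 6, 6, 5, 7, 7, 6, 6]
a[mid]=6=6: mid=5
a[mid]=5<6: swap a[2],a[5]; lo=3,mid=6 → [5, 5, 5, 6, 6, 6, 7, 7, 6, 6]
a[mid]=7>6: swap a[6],a[9]; hi=8 → [5, 5, 5, 6, 6, 6, 6, 7, 6, 7]
a[mid]=6=6: mid=7
a[mid]=7>6: swap a[7],a[8]; hi=7 → [5, 5, 5, 6, 6, 6, 6, 6, 7, 7]
a[mid]=6=6: mid=8
end: lo=3, hi=7; a = [5, 5, 5, 6, 6, 6, 6, 6, 7, 7]

[5, 5, 5, 6, 6, 6, 6, 6, 7, 7]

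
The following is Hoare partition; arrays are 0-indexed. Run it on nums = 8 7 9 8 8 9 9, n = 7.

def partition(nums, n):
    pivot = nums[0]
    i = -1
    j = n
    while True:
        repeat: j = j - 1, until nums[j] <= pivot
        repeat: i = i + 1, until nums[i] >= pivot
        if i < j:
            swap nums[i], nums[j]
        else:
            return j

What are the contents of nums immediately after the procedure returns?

8 7 8 9 8 9 9

pivot=8
j stops at 4 (8), i stops at 0 (8); swap ⇒ 8 7 9 8 8 9 9
j stops at 3 (8), i stops at 2 (9); swap ⇒ 8 7 8 9 8 9 9
j stops at 2, i stops at 3; i≥j ⇒ return 2. nums=8 7 8 9 8 9 9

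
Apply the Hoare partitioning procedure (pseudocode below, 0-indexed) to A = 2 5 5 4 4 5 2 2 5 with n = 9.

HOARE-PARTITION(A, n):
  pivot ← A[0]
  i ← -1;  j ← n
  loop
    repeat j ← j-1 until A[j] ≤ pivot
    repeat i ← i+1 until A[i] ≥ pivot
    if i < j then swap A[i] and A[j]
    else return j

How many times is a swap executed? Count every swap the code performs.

2

pivot = A[0] = 2; i = -1, j = 9
j→7 (A[7]=2≤2), i→0 (A[0]=2≥2); i<j, swap → 2 5 5 4 4 5 2 2 5
j→6 (A[6]=2≤2), i→1 (A[1]=5≥2); i<j, swap → 2 2 5 4 4 5 5 2 5
j→1, i→2; i≥j, return j=1. A = 2 2 5 4 4 5 5 2 5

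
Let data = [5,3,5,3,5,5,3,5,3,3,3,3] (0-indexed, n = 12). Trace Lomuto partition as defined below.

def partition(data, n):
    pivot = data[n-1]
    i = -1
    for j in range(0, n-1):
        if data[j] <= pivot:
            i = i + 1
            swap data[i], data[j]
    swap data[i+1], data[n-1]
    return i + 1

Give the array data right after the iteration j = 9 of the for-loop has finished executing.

pivot = data[11] = 3; i = -1
j=0: data[0]=5 > 3 → no swap
j=1: data[1]=3 ≤ 3 → i=0, swap data[0],data[1] → [3,5,5,3,5,5,3,5,3,3,3,3]
j=2: data[2]=5 > 3 → no swap
j=3: data[3]=3 ≤ 3 → i=1, swap data[1],data[3] → [3,3,5,5,5,5,3,5,3,3,3,3]
j=4: data[4]=5 > 3 → no swap
j=5: data[5]=5 > 3 → no swap
j=6: data[6]=3 ≤ 3 → i=2, swap data[2],data[6] → [3,3,3,5,5,5,5,5,3,3,3,3]
j=7: data[7]=5 > 3 → no swap
j=8: data[8]=3 ≤ 3 → i=3, swap data[3],data[8] → [3,3,3,3,5,5,5,5,5,3,3,3]
j=9: data[9]=3 ≤ 3 → i=4, swap data[4],data[9] → [3,3,3,3,3,5,5,5,5,5,3,3]
(after j=9) data = [3,3,3,3,3,5,5,5,5,5,3,3]

[3,3,3,3,3,5,5,5,5,5,3,3]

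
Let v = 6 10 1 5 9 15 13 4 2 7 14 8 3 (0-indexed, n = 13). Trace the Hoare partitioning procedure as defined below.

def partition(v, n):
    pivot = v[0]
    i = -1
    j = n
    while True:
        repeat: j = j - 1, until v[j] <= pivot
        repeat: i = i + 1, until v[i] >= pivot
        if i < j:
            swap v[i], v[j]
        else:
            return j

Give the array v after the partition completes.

3 2 1 5 4 15 13 9 10 7 14 8 6

pivot = v[0] = 6; i = -1, j = 13
j→12 (v[12]=3≤6), i→0 (v[0]=6≥6); i<j, swap → 3 10 1 5 9 15 13 4 2 7 14 8 6
j→8 (v[8]=2≤6), i→1 (v[1]=10≥6); i<j, swap → 3 2 1 5 9 15 13 4 10 7 14 8 6
j→7 (v[7]=4≤6), i→4 (v[4]=9≥6); i<j, swap → 3 2 1 5 4 15 13 9 10 7 14 8 6
j→4, i→5; i≥j, return j=4. v = 3 2 1 5 4 15 13 9 10 7 14 8 6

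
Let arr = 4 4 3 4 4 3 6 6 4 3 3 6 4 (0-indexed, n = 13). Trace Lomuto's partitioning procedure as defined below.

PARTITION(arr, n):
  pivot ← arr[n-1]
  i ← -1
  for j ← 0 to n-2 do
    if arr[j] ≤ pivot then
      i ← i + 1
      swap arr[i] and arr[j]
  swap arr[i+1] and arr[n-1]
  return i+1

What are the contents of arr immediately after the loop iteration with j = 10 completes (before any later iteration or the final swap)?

4 4 3 4 4 3 4 3 3 6 6 6 4

pivot=4, i=-1
j=0: 4≤4, i=0, swap(0,0) ⇒ 4 4 3 4 4 3 6 6 4 3 3 6 4
j=1: 4≤4, i=1, swap(1,1) ⇒ 4 4 3 4 4 3 6 6 4 3 3 6 4
j=2: 3≤4, i=2, swap(2,2) ⇒ 4 4 3 4 4 3 6 6 4 3 3 6 4
j=3: 4≤4, i=3, swap(3,3) ⇒ 4 4 3 4 4 3 6 6 4 3 3 6 4
j=4: 4≤4, i=4, swap(4,4) ⇒ 4 4 3 4 4 3 6 6 4 3 3 6 4
j=5: 3≤4, i=5, swap(5,5) ⇒ 4 4 3 4 4 3 6 6 4 3 3 6 4
j=6: 6>4, skip
j=7: 6>4, skip
j=8: 4≤4, i=6, swap(6,8) ⇒ 4 4 3 4 4 3 4 6 6 3 3 6 4
j=9: 3≤4, i=7, swap(7,9) ⇒ 4 4 3 4 4 3 4 3 6 6 3 6 4
j=10: 3≤4, i=8, swap(8,10) ⇒ 4 4 3 4 4 3 4 3 3 6 6 6 4
(after j=10) arr = 4 4 3 4 4 3 4 3 3 6 6 6 4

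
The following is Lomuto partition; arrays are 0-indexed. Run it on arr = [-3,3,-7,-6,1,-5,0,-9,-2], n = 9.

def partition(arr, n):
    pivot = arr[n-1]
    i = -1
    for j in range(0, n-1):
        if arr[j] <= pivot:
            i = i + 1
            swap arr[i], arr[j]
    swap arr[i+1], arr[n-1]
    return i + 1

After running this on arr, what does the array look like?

pivot = arr[8] = -2; i = -1
j=0: arr[0]=-3 ≤ -2 → i=0, swap arr[0],arr[0] (no change) → [-3,3,-7,-6,1,-5,0,-9,-2]
j=1: arr[1]=3 > -2 → no swap
j=2: arr[2]=-7 ≤ -2 → i=1, swap arr[1],arr[2] → [-3,-7,3,-6,1,-5,0,-9,-2]
j=3: arr[3]=-6 ≤ -2 → i=2, swap arr[2],arr[3] → [-3,-7,-6,3,1,-5,0,-9,-2]
j=4: arr[4]=1 > -2 → no swap
j=5: arr[5]=-5 ≤ -2 → i=3, swap arr[3],arr[5] → [-3,-7,-6,-5,1,3,0,-9,-2]
j=6: arr[6]=0 > -2 → no swap
j=7: arr[7]=-9 ≤ -2 → i=4, swap arr[4],arr[7] → [-3,-7,-6,-5,-9,3,0,1,-2]
final swap arr[5],arr[8] → [-3,-7,-6,-5,-9,-2,0,1,3]; return 5

[-3,-7,-6,-5,-9,-2,0,1,3]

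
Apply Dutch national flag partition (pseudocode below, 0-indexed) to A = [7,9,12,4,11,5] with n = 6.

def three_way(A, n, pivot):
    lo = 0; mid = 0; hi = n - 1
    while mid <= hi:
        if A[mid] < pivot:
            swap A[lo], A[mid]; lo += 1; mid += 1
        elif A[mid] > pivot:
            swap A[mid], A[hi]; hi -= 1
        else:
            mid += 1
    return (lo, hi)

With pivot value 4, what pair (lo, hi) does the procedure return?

(0, 0)

pivot = 4; lo=0, mid=0, hi=5
A[mid]=7>4: swap A[0],A[5]; hi=4 → [5,9,12,4,11,7]
A[mid]=5>4: swap A[0],A[4]; hi=3 → [11,9,12,4,5,7]
A[mid]=11>4: swap A[0],A[3]; hi=2 → [4,9,12,11,5,7]
A[mid]=4=4: mid=1
A[mid]=9>4: swap A[1],A[2]; hi=1 → [4,12,9,11,5,7]
A[mid]=12>4: swap A[1],A[1]; hi=0 → [4,12,9,11,5,7]
end: lo=0, hi=0; A = [4,12,9,11,5,7]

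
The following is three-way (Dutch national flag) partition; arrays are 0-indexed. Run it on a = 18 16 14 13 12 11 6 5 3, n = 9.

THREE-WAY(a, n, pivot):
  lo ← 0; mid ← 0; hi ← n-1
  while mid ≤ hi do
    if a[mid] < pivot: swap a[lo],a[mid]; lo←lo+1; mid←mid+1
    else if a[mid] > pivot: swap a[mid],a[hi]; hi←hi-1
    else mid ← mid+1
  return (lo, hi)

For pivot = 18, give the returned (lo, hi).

lo=0 mid=0 hi=8
18=18: mid=1
16<18: swap(0,1), lo=1 mid=2 ⇒ 16 18 14 13 12 11 6 5 3
14<18: swap(1,2), lo=2 mid=3 ⇒ 16 14 18 13 12 11 6 5 3
13<18: swap(2,3), lo=3 mid=4 ⇒ 16 14 13 18 12 11 6 5 3
12<18: swap(3,4), lo=4 mid=5 ⇒ 16 14 13 12 18 11 6 5 3
11<18: swap(4,5), lo=5 mid=6 ⇒ 16 14 13 12 11 18 6 5 3
6<18: swap(5,6), lo=6 mid=7 ⇒ 16 14 13 12 11 6 18 5 3
5<18: swap(6,7), lo=7 mid=8 ⇒ 16 14 13 12 11 6 5 18 3
3<18: swap(7,8), lo=8 mid=9 ⇒ 16 14 13 12 11 6 5 3 18
done. lo=8 hi=8; a=16 14 13 12 11 6 5 3 18

(8, 8)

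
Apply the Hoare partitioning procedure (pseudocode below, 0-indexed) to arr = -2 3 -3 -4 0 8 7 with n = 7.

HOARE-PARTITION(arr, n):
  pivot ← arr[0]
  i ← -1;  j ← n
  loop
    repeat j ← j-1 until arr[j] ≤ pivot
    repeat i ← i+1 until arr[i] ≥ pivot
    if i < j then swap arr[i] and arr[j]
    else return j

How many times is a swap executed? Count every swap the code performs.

2

pivot=-2
j stops at 3 (-4), i stops at 0 (-2); swap ⇒ -4 3 -3 -2 0 8 7
j stops at 2 (-3), i stops at 1 (3); swap ⇒ -4 -3 3 -2 0 8 7
j stops at 1, i stops at 2; i≥j ⇒ return 1. arr=-4 -3 3 -2 0 8 7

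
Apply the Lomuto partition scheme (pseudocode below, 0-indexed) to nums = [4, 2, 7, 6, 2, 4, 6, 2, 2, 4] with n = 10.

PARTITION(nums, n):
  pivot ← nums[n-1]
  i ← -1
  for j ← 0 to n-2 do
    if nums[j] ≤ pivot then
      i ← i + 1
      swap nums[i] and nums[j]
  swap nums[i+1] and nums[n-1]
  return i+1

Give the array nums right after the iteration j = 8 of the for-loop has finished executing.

pivot=4, i=-1
j=0: 4≤4, i=0, swap(0,0) ⇒ [4, 2, 7, 6, 2, 4, 6, 2, 2, 4]
j=1: 2≤4, i=1, swap(1,1) ⇒ [4, 2, 7, 6, 2, 4, 6, 2, 2, 4]
j=2: 7>4, skip
j=3: 6>4, skip
j=4: 2≤4, i=2, swap(2,4) ⇒ [4, 2, 2, 6, 7, 4, 6, 2, 2, 4]
j=5: 4≤4, i=3, swap(3,5) ⇒ [4, 2, 2, 4, 7, 6, 6, 2, 2, 4]
j=6: 6>4, skip
j=7: 2≤4, i=4, swap(4,7) ⇒ [4, 2, 2, 4, 2, 6, 6, 7, 2, 4]
j=8: 2≤4, i=5, swap(5,8) ⇒ [4, 2, 2, 4, 2, 2, 6, 7, 6, 4]
(after j=8) nums = [4, 2, 2, 4, 2, 2, 6, 7, 6, 4]

[4, 2, 2, 4, 2, 2, 6, 7, 6, 4]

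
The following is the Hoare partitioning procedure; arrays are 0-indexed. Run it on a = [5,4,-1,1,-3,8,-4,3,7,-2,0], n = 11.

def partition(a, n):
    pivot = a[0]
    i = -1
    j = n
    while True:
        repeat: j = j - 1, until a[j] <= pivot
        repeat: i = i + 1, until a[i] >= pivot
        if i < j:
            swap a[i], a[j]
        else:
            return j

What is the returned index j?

7

pivot = a[0] = 5; i = -1, j = 11
j→10 (a[10]=0≤5), i→0 (a[0]=5≥5); i<j, swap → [0,4,-1,1,-3,8,-4,3,7,-2,5]
j→9 (a[9]=-2≤5), i→5 (a[5]=8≥5); i<j, swap → [0,4,-1,1,-3,-2,-4,3,7,8,5]
j→7, i→8; i≥j, return j=7. a = [0,4,-1,1,-3,-2,-4,3,7,8,5]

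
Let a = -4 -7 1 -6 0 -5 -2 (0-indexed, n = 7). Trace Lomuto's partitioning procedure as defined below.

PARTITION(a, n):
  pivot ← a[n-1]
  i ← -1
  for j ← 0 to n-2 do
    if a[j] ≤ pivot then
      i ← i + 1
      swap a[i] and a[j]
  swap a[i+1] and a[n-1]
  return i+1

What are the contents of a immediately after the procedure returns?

pivot = a[6] = -2; i = -1
j=0: a[0]=-4 ≤ -2 → i=0, swap a[0],a[0] (no change) → -4 -7 1 -6 0 -5 -2
j=1: a[1]=-7 ≤ -2 → i=1, swap a[1],a[1] (no change) → -4 -7 1 -6 0 -5 -2
j=2: a[2]=1 > -2 → no swap
j=3: a[3]=-6 ≤ -2 → i=2, swap a[2],a[3] → -4 -7 -6 1 0 -5 -2
j=4: a[4]=0 > -2 → no swap
j=5: a[5]=-5 ≤ -2 → i=3, swap a[3],a[5] → -4 -7 -6 -5 0 1 -2
final swap a[4],a[6] → -4 -7 -6 -5 -2 1 0; return 4

-4 -7 -6 -5 -2 1 0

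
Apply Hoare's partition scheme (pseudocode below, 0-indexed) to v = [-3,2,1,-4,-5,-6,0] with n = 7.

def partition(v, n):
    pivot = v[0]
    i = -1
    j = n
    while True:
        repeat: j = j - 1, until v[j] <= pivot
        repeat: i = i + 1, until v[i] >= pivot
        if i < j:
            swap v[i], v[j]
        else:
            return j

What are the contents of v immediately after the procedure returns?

pivot=-3
j stops at 5 (-6), i stops at 0 (-3); swap ⇒ [-6,2,1,-4,-5,-3,0]
j stops at 4 (-5), i stops at 1 (2); swap ⇒ [-6,-5,1,-4,2,-3,0]
j stops at 3 (-4), i stops at 2 (1); swap ⇒ [-6,-5,-4,1,2,-3,0]
j stops at 2, i stops at 3; i≥j ⇒ return 2. v=[-6,-5,-4,1,2,-3,0]

[-6,-5,-4,1,2,-3,0]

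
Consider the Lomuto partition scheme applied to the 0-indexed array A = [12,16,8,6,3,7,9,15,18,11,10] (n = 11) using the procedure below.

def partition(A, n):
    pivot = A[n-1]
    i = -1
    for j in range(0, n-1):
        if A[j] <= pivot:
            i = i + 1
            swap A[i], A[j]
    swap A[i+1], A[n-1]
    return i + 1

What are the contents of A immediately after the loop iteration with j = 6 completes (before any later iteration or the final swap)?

pivot = A[10] = 10; i = -1
j=0: A[0]=12 > 10 → no swap
j=1: A[1]=16 > 10 → no swap
j=2: A[2]=8 ≤ 10 → i=0, swap A[0],A[2] → [8,16,12,6,3,7,9,15,18,11,10]
j=3: A[3]=6 ≤ 10 → i=1, swap A[1],A[3] → [8,6,12,16,3,7,9,15,18,11,10]
j=4: A[4]=3 ≤ 10 → i=2, swap A[2],A[4] → [8,6,3,16,12,7,9,15,18,11,10]
j=5: A[5]=7 ≤ 10 → i=3, swap A[3],A[5] → [8,6,3,7,12,16,9,15,18,11,10]
j=6: A[6]=9 ≤ 10 → i=4, swap A[4],A[6] → [8,6,3,7,9,16,12,15,18,11,10]
(after j=6) A = [8,6,3,7,9,16,12,15,18,11,10]

[8,6,3,7,9,16,12,15,18,11,10]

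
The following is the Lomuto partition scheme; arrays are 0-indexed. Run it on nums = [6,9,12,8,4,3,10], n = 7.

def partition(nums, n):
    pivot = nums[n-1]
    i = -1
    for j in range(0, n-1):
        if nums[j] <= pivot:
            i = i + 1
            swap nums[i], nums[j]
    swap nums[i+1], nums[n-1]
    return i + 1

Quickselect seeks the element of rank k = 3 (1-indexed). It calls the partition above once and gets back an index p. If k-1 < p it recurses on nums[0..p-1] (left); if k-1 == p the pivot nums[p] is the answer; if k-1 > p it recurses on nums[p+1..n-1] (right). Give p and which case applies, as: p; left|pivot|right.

pivot = nums[6] = 10; i = -1
j=0: nums[0]=6 ≤ 10 → i=0, swap nums[0],nums[0] (no change) → [6,9,12,8,4,3,10]
j=1: nums[1]=9 ≤ 10 → i=1, swap nums[1],nums[1] (no change) → [6,9,12,8,4,3,10]
j=2: nums[2]=12 > 10 → no swap
j=3: nums[3]=8 ≤ 10 → i=2, swap nums[2],nums[3] → [6,9,8,12,4,3,10]
j=4: nums[4]=4 ≤ 10 → i=3, swap nums[3],nums[4] → [6,9,8,4,12,3,10]
j=5: nums[5]=3 ≤ 10 → i=4, swap nums[4],nums[5] → [6,9,8,4,3,12,10]
final swap nums[5],nums[6] → [6,9,8,4,3,10,12]; return 5
p = 5; k-1 = 2 < 5 ⇒ left

5; left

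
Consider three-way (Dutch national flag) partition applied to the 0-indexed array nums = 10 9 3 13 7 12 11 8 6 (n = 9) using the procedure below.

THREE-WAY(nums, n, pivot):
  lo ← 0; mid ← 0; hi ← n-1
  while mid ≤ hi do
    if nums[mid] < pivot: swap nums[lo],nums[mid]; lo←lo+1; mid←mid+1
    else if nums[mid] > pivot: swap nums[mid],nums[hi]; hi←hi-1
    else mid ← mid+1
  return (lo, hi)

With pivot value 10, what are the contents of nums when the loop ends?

9 3 6 7 8 10 11 12 13

pivot = 10; lo=0, mid=0, hi=8
nums[mid]=10=10: mid=1
nums[mid]=9<10: swap nums[0],nums[1]; lo=1,mid=2 → 9 10 3 13 7 12 11 8 6
nums[mid]=3<10: swap nums[1],nums[2]; lo=2,mid=3 → 9 3 10 13 7 12 11 8 6
nums[mid]=13>10: swap nums[3],nums[8]; hi=7 → 9 3 10 6 7 12 11 8 13
nums[mid]=6<10: swap nums[2],nums[3]; lo=3,mid=4 → 9 3 6 10 7 12 11 8 13
nums[mid]=7<10: swap nums[3],nums[4]; lo=4,mid=5 → 9 3 6 7 10 12 11 8 13
nums[mid]=12>10: swap nums[5],nums[7]; hi=6 → 9 3 6 7 10 8 11 12 13
nums[mid]=8<10: swap nums[4],nums[5]; lo=5,mid=6 → 9 3 6 7 8 10 11 12 13
nums[mid]=11>10: swap nums[6],nums[6]; hi=5 → 9 3 6 7 8 10 11 12 13
end: lo=5, hi=5; nums = 9 3 6 7 8 10 11 12 13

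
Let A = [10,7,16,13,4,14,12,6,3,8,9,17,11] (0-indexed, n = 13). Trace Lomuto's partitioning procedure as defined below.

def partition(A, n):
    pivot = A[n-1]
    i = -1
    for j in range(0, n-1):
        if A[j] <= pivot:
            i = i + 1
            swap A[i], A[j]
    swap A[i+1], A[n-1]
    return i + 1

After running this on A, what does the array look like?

[10,7,4,6,3,8,9,11,16,14,12,17,13]

pivot = A[12] = 11; i = -1
j=0: A[0]=10 ≤ 11 → i=0, swap A[0],A[0] (no change) → [10,7,16,13,4,14,12,6,3,8,9,17,11]
j=1: A[1]=7 ≤ 11 → i=1, swap A[1],A[1] (no change) → [10,7,16,13,4,14,12,6,3,8,9,17,11]
j=2: A[2]=16 > 11 → no swap
j=3: A[3]=13 > 11 → no swap
j=4: A[4]=4 ≤ 11 → i=2, swap A[2],A[4] → [10,7,4,13,16,14,12,6,3,8,9,17,11]
j=5: A[5]=14 > 11 → no swap
j=6: A[6]=12 > 11 → no swap
j=7: A[7]=6 ≤ 11 → i=3, swap A[3],A[7] → [10,7,4,6,16,14,12,13,3,8,9,17,11]
j=8: A[8]=3 ≤ 11 → i=4, swap A[4],A[8] → [10,7,4,6,3,14,12,13,16,8,9,17,11]
j=9: A[9]=8 ≤ 11 → i=5, swap A[5],A[9] → [10,7,4,6,3,8,12,13,16,14,9,17,11]
j=10: A[10]=9 ≤ 11 → i=6, swap A[6],A[10] → [10,7,4,6,3,8,9,13,16,14,12,17,11]
j=11: A[11]=17 > 11 → no swap
final swap A[7],A[12] → [10,7,4,6,3,8,9,11,16,14,12,17,13]; return 7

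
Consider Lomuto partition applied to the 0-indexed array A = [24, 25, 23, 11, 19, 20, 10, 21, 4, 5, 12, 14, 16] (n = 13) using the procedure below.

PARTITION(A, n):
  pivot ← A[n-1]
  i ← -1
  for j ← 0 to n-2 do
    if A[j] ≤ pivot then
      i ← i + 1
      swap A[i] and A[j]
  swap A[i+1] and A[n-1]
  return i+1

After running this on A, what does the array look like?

[11, 10, 4, 5, 12, 14, 16, 21, 23, 24, 19, 20, 25]

pivot = A[12] = 16; i = -1
j=0: A[0]=24 > 16 → no swap
j=1: A[1]=25 > 16 → no swap
j=2: A[2]=23 > 16 → no swap
j=3: A[3]=11 ≤ 16 → i=0, swap A[0],A[3] → [11, 25, 23, 24, 19, 20, 10, 21, 4, 5, 12, 14, 16]
j=4: A[4]=19 > 16 → no swap
j=5: A[5]=20 > 16 → no swap
j=6: A[6]=10 ≤ 16 → i=1, swap A[1],A[6] → [11, 10, 23, 24, 19, 20, 25, 21, 4, 5, 12, 14, 16]
j=7: A[7]=21 > 16 → no swap
j=8: A[8]=4 ≤ 16 → i=2, swap A[2],A[8] → [11, 10, 4, 24, 19, 20, 25, 21, 23, 5, 12, 14, 16]
j=9: A[9]=5 ≤ 16 → i=3, swap A[3],A[9] → [11, 10, 4, 5, 19, 20, 25, 21, 23, 24, 12, 14, 16]
j=10: A[10]=12 ≤ 16 → i=4, swap A[4],A[10] → [11, 10, 4, 5, 12, 20, 25, 21, 23, 24, 19, 14, 16]
j=11: A[11]=14 ≤ 16 → i=5, swap A[5],A[11] → [11, 10, 4, 5, 12, 14, 25, 21, 23, 24, 19, 20, 16]
final swap A[6],A[12] → [11, 10, 4, 5, 12, 14, 16, 21, 23, 24, 19, 20, 25]; return 6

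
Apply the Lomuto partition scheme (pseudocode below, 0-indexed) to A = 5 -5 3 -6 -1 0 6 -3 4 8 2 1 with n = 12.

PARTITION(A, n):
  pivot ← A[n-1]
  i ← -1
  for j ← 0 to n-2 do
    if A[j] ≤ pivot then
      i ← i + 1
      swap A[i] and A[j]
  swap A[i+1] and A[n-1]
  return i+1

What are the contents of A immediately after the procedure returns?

pivot = A[11] = 1; i = -1
j=0: A[0]=5 > 1 → no swap
j=1: A[1]=-5 ≤ 1 → i=0, swap A[0],A[1] → -5 5 3 -6 -1 0 6 -3 4 8 2 1
j=2: A[2]=3 > 1 → no swap
j=3: A[3]=-6 ≤ 1 → i=1, swap A[1],A[3] → -5 -6 3 5 -1 0 6 -3 4 8 2 1
j=4: A[4]=-1 ≤ 1 → i=2, swap A[2],A[4] → -5 -6 -1 5 3 0 6 -3 4 8 2 1
j=5: A[5]=0 ≤ 1 → i=3, swap A[3],A[5] → -5 -6 -1 0 3 5 6 -3 4 8 2 1
j=6: A[6]=6 > 1 → no swap
j=7: A[7]=-3 ≤ 1 → i=4, swap A[4],A[7] → -5 -6 -1 0 -3 5 6 3 4 8 2 1
j=8: A[8]=4 > 1 → no swap
j=9: A[9]=8 > 1 → no swap
j=10: A[10]=2 > 1 → no swap
final swap A[5],A[11] → -5 -6 -1 0 -3 1 6 3 4 8 2 5; return 5

-5 -6 -1 0 -3 1 6 3 4 8 2 5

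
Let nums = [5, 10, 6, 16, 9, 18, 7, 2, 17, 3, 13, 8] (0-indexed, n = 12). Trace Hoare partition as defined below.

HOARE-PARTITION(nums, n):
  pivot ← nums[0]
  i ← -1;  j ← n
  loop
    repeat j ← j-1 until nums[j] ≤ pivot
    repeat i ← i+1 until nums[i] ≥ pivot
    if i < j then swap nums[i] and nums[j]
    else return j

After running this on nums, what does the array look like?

pivot = nums[0] = 5; i = -1, j = 12
j→9 (nums[9]=3≤5), i→0 (nums[0]=5≥5); i<j, swap → [3, 10, 6, 16, 9, 18, 7, 2, 17, 5, 13, 8]
j→7 (nums[7]=2≤5), i→1 (nums[1]=10≥5); i<j, swap → [3, 2, 6, 16, 9, 18, 7, 10, 17, 5, 13, 8]
j→1, i→2; i≥j, return j=1. nums = [3, 2, 6, 16, 9, 18, 7, 10, 17, 5, 13, 8]

[3, 2, 6, 16, 9, 18, 7, 10, 17, 5, 13, 8]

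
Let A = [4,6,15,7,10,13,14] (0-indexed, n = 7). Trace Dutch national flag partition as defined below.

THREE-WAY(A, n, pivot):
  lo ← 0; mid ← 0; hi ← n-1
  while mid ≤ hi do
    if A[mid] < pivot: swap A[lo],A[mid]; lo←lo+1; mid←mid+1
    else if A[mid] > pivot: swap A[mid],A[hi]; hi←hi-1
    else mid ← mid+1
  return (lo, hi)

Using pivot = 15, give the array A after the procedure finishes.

pivot = 15; lo=0, mid=0, hi=6
A[mid]=4<15: swap A[0],A[0]; lo=1,mid=1 → [4,6,15,7,10,13,14]
A[mid]=6<15: swap A[1],A[1]; lo=2,mid=2 → [4,6,15,7,10,13,14]
A[mid]=15=15: mid=3
A[mid]=7<15: swap A[2],A[3]; lo=3,mid=4 → [4,6,7,15,10,13,14]
A[mid]=10<15: swap A[3],A[4]; lo=4,mid=5 → [4,6,7,10,15,13,14]
A[mid]=13<15: swap A[4],A[5]; lo=5,mid=6 → [4,6,7,10,13,15,14]
A[mid]=14<15: swap A[5],A[6]; lo=6,mid=7 → [4,6,7,10,13,14,15]
end: lo=6, hi=6; A = [4,6,7,10,13,14,15]

[4,6,7,10,13,14,15]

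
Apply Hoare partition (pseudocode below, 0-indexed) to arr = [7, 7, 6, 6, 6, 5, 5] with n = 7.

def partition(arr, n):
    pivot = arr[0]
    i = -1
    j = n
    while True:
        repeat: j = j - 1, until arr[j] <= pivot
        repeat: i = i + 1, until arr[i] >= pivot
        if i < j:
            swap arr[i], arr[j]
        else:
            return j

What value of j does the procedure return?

pivot = arr[0] = 7; i = -1, j = 7
j→6 (arr[6]=5≤7), i→0 (arr[0]=7≥7); i<j, swap → [5, 7, 6, 6, 6, 5, 7]
j→5 (arr[5]=5≤7), i→1 (arr[1]=7≥7); i<j, swap → [5, 5, 6, 6, 6, 7, 7]
j→4, i→5; i≥j, return j=4. arr = [5, 5, 6, 6, 6, 7, 7]

4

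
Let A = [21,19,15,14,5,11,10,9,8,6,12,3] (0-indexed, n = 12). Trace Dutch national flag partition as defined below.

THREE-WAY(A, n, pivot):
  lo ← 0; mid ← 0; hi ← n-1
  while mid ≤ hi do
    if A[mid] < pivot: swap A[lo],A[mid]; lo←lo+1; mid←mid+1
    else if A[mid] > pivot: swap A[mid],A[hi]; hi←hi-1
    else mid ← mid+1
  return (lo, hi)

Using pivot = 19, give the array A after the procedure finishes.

lo=0 mid=0 hi=11
21>19: swap(0,11), hi=10 ⇒ [3,19,15,14,5,11,10,9,8,6,12,21]
3<19: swap(0,0), lo=1 mid=1 ⇒ [3,19,15,14,5,11,10,9,8,6,12,21]
19=19: mid=2
15<19: swap(1,2), lo=2 mid=3 ⇒ [3,15,19,14,5,11,10,9,8,6,12,21]
14<19: swap(2,3), lo=3 mid=4 ⇒ [3,15,14,19,5,11,10,9,8,6,12,21]
5<19: swap(3,4), lo=4 mid=5 ⇒ [3,15,14,5,19,11,10,9,8,6,12,21]
11<19: swap(4,5), lo=5 mid=6 ⇒ [3,15,14,5,11,19,10,9,8,6,12,21]
10<19: swap(5,6), lo=6 mid=7 ⇒ [3,15,14,5,11,10,19,9,8,6,12,21]
9<19: swap(6,7), lo=7 mid=8 ⇒ [3,15,14,5,11,10,9,19,8,6,12,21]
8<19: swap(7,8), lo=8 mid=9 ⇒ [3,15,14,5,11,10,9,8,19,6,12,21]
6<19: swap(8,9), lo=9 mid=10 ⇒ [3,15,14,5,11,10,9,8,6,19,12,21]
12<19: swap(9,10), lo=10 mid=11 ⇒ [3,15,14,5,11,10,9,8,6,12,19,21]
done. lo=10 hi=10; A=[3,15,14,5,11,10,9,8,6,12,19,21]

[3,15,14,5,11,10,9,8,6,12,19,21]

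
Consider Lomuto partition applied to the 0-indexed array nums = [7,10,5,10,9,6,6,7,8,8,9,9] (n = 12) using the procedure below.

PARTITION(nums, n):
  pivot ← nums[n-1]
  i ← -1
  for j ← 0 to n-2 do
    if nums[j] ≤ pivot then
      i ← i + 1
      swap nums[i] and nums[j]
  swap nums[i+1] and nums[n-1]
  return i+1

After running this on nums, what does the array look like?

[7,5,9,6,6,7,8,8,9,9,10,10]

pivot=9, i=-1
j=0: 7≤9, i=0, swap(0,0) ⇒ [7,10,5,10,9,6,6,7,8,8,9,9]
j=1: 10>9, skip
j=2: 5≤9, i=1, swap(1,2) ⇒ [7,5,10,10,9,6,6,7,8,8,9,9]
j=3: 10>9, skip
j=4: 9≤9, i=2, swap(2,4) ⇒ [7,5,9,10,10,6,6,7,8,8,9,9]
j=5: 6≤9, i=3, swap(3,5) ⇒ [7,5,9,6,10,10,6,7,8,8,9,9]
j=6: 6≤9, i=4, swap(4,6) ⇒ [7,5,9,6,6,10,10,7,8,8,9,9]
j=7: 7≤9, i=5, swap(5,7) ⇒ [7,5,9,6,6,7,10,10,8,8,9,9]
j=8: 8≤9, i=6, swap(6,8) ⇒ [7,5,9,6,6,7,8,10,10,8,9,9]
j=9: 8≤9, i=7, swap(7,9) ⇒ [7,5,9,6,6,7,8,8,10,10,9,9]
j=10: 9≤9, i=8, swap(8,10) ⇒ [7,5,9,6,6,7,8,8,9,10,10,9]
swap(9,11) ⇒ [7,5,9,6,6,7,8,8,9,9,10,10]; return 9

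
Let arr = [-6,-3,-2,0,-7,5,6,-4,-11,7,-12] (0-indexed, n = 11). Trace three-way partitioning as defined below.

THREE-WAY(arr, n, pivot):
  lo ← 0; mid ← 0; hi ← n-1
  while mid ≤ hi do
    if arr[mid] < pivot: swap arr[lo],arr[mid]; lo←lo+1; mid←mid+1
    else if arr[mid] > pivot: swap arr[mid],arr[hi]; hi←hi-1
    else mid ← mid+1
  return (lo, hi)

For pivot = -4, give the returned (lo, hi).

(4, 4)

pivot = -4; lo=0, mid=0, hi=10
arr[mid]=-6<-4: swap arr[0],arr[0]; lo=1,mid=1 → [-6,-3,-2,0,-7,5,6,-4,-11,7,-12]
arr[mid]=-3>-4: swap arr[1],arr[10]; hi=9 → [-6,-12,-2,0,-7,5,6,-4,-11,7,-3]
arr[mid]=-12<-4: swap arr[1],arr[1]; lo=2,mid=2 → [-6,-12,-2,0,-7,5,6,-4,-11,7,-3]
arr[mid]=-2>-4: swap arr[2],arr[9]; hi=8 → [-6,-12,7,0,-7,5,6,-4,-11,-2,-3]
arr[mid]=7>-4: swap arr[2],arr[8]; hi=7 → [-6,-12,-11,0,-7,5,6,-4,7,-2,-3]
arr[mid]=-11<-4: swap arr[2],arr[2]; lo=3,mid=3 → [-6,-12,-11,0,-7,5,6,-4,7,-2,-3]
arr[mid]=0>-4: swap arr[3],arr[7]; hi=6 → [-6,-12,-11,-4,-7,5,6,0,7,-2,-3]
arr[mid]=-4=-4: mid=4
arr[mid]=-7<-4: swap arr[3],arr[4]; lo=4,mid=5 → [-6,-12,-11,-7,-4,5,6,0,7,-2,-3]
arr[mid]=5>-4: swap arr[5],arr[6]; hi=5 → [-6,-12,-11,-7,-4,6,5,0,7,-2,-3]
arr[mid]=6>-4: swap arr[5],arr[5]; hi=4 → [-6,-12,-11,-7,-4,6,5,0,7,-2,-3]
end: lo=4, hi=4; arr = [-6,-12,-11,-7,-4,6,5,0,7,-2,-3]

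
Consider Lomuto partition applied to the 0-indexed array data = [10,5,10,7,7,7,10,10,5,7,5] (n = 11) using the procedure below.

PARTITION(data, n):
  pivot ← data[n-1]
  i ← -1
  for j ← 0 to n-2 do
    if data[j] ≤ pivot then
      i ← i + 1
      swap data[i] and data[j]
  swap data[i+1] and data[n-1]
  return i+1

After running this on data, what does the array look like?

[5,5,5,7,7,7,10,10,10,7,10]

pivot=5, i=-1
j=0: 10>5, skip
j=1: 5≤5, i=0, swap(0,1) ⇒ [5,10,10,7,7,7,10,10,5,7,5]
j=2: 10>5, skip
j=3: 7>5, skip
j=4: 7>5, skip
j=5: 7>5, skip
j=6: 10>5, skip
j=7: 10>5, skip
j=8: 5≤5, i=1, swap(1,8) ⇒ [5,5,10,7,7,7,10,10,10,7,5]
j=9: 7>5, skip
swap(2,10) ⇒ [5,5,5,7,7,7,10,10,10,7,10]; return 2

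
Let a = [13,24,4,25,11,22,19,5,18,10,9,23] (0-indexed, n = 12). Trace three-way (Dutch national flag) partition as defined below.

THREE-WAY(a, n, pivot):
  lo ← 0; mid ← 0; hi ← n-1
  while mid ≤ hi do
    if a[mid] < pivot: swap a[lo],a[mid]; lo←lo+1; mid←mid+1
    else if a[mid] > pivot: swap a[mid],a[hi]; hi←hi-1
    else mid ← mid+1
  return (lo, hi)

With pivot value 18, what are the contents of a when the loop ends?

[13,9,4,10,11,5,18,19,22,25,23,24]

lo=0 mid=0 hi=11
13<18: swap(0,0), lo=1 mid=1 ⇒ [13,24,4,25,11,22,19,5,18,10,9,23]
24>18: swap(1,11), hi=10 ⇒ [13,23,4,25,11,22,19,5,18,10,9,24]
23>18: swap(1,10), hi=9 ⇒ [13,9,4,25,11,22,19,5,18,10,23,24]
9<18: swap(1,1), lo=2 mid=2 ⇒ [13,9,4,25,11,22,19,5,18,10,23,24]
4<18: swap(2,2), lo=3 mid=3 ⇒ [13,9,4,25,11,22,19,5,18,10,23,24]
25>18: swap(3,9), hi=8 ⇒ [13,9,4,10,11,22,19,5,18,25,23,24]
10<18: swap(3,3), lo=4 mid=4 ⇒ [13,9,4,10,11,22,19,5,18,25,23,24]
11<18: swap(4,4), lo=5 mid=5 ⇒ [13,9,4,10,11,22,19,5,18,25,23,24]
22>18: swap(5,8), hi=7 ⇒ [13,9,4,10,11,18,19,5,22,25,23,24]
18=18: mid=6
19>18: swap(6,7), hi=6 ⇒ [13,9,4,10,11,18,5,19,22,25,23,24]
5<18: swap(5,6), lo=6 mid=7 ⇒ [13,9,4,10,11,5,18,19,22,25,23,24]
done. lo=6 hi=6; a=[13,9,4,10,11,5,18,19,22,25,23,24]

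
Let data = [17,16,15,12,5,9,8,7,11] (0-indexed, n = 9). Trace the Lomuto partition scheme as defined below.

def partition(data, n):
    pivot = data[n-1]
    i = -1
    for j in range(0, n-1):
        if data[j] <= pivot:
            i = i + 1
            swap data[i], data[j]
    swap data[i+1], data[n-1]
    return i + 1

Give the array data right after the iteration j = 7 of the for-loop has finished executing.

[5,9,8,7,17,16,15,12,11]

pivot=11, i=-1
j=0: 17>11, skip
j=1: 16>11, skip
j=2: 15>11, skip
j=3: 12>11, skip
j=4: 5≤11, i=0, swap(0,4) ⇒ [5,16,15,12,17,9,8,7,11]
j=5: 9≤11, i=1, swap(1,5) ⇒ [5,9,15,12,17,16,8,7,11]
j=6: 8≤11, i=2, swap(2,6) ⇒ [5,9,8,12,17,16,15,7,11]
j=7: 7≤11, i=3, swap(3,7) ⇒ [5,9,8,7,17,16,15,12,11]
(after j=7) data = [5,9,8,7,17,16,15,12,11]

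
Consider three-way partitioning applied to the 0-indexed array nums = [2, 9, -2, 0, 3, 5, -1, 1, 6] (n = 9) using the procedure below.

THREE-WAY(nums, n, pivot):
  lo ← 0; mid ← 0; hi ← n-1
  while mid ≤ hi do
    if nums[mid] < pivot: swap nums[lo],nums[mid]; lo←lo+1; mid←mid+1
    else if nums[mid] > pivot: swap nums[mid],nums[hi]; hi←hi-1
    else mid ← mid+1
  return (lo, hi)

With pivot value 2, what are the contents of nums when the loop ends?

lo=0 mid=0 hi=8
2=2: mid=1
9>2: swap(1,8), hi=7 ⇒ [2, 6, -2, 0, 3, 5, -1, 1, 9]
6>2: swap(1,7), hi=6 ⇒ [2, 1, -2, 0, 3, 5, -1, 6, 9]
1<2: swap(0,1), lo=1 mid=2 ⇒ [1, 2, -2, 0, 3, 5, -1, 6, 9]
-2<2: swap(1,2), lo=2 mid=3 ⇒ [1, -2, 2, 0, 3, 5, -1, 6, 9]
0<2: swap(2,3), lo=3 mid=4 ⇒ [1, -2, 0, 2, 3, 5, -1, 6, 9]
3>2: swap(4,6), hi=5 ⇒ [1, -2, 0, 2, -1, 5, 3, 6, 9]
-1<2: swap(3,4), lo=4 mid=5 ⇒ [1, -2, 0, -1, 2, 5, 3, 6, 9]
5>2: swap(5,5), hi=4 ⇒ [1, -2, 0, -1, 2, 5, 3, 6, 9]
done. lo=4 hi=4; nums=[1, -2, 0, -1, 2, 5, 3, 6, 9]

[1, -2, 0, -1, 2, 5, 3, 6, 9]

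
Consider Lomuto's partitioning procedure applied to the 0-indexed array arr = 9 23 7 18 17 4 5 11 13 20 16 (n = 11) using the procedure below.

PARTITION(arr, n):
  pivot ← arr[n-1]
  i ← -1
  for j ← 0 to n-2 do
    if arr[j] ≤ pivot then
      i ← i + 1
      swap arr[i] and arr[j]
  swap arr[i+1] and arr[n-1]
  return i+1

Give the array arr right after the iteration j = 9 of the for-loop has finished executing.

pivot=16, i=-1
j=0: 9≤16, i=0, swap(0,0) ⇒ 9 23 7 18 17 4 5 11 13 20 16
j=1: 23>16, skip
j=2: 7≤16, i=1, swap(1,2) ⇒ 9 7 23 18 17 4 5 11 13 20 16
j=3: 18>16, skip
j=4: 17>16, skip
j=5: 4≤16, i=2, swap(2,5) ⇒ 9 7 4 18 17 23 5 11 13 20 16
j=6: 5≤16, i=3, swap(3,6) ⇒ 9 7 4 5 17 23 18 11 13 20 16
j=7: 11≤16, i=4, swap(4,7) ⇒ 9 7 4 5 11 23 18 17 13 20 16
j=8: 13≤16, i=5, swap(5,8) ⇒ 9 7 4 5 11 13 18 17 23 20 16
j=9: 20>16, skip
(after j=9) arr = 9 7 4 5 11 13 18 17 23 20 16

9 7 4 5 11 13 18 17 23 20 16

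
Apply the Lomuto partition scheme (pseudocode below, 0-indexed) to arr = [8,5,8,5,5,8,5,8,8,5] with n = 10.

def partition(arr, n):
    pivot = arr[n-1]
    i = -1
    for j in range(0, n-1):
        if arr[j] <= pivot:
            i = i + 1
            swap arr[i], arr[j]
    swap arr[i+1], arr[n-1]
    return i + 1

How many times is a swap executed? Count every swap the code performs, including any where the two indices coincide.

5

pivot=5, i=-1
j=0: 8>5, skip
j=1: 5≤5, i=0, swap(0,1) ⇒ [5,8,8,5,5,8,5,8,8,5]
j=2: 8>5, skip
j=3: 5≤5, i=1, swap(1,3) ⇒ [5,5,8,8,5,8,5,8,8,5]
j=4: 5≤5, i=2, swap(2,4) ⇒ [5,5,5,8,8,8,5,8,8,5]
j=5: 8>5, skip
j=6: 5≤5, i=3, swap(3,6) ⇒ [5,5,5,5,8,8,8,8,8,5]
j=7: 8>5, skip
j=8: 8>5, skip
swap(4,9) ⇒ [5,5,5,5,5,8,8,8,8,8]; return 4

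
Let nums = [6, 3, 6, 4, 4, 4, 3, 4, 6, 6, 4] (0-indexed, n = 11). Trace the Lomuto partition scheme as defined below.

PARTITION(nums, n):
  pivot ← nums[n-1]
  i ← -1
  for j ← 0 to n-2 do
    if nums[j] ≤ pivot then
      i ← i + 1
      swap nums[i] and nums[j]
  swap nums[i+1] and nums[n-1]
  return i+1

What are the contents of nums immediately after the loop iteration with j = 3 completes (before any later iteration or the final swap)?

pivot=4, i=-1
j=0: 6>4, skip
j=1: 3≤4, i=0, swap(0,1) ⇒ [3, 6, 6, 4, 4, 4, 3, 4, 6, 6, 4]
j=2: 6>4, skip
j=3: 4≤4, i=1, swap(1,3) ⇒ [3, 4, 6, 6, 4, 4, 3, 4, 6, 6, 4]
(after j=3) nums = [3, 4, 6, 6, 4, 4, 3, 4, 6, 6, 4]

[3, 4, 6, 6, 4, 4, 3, 4, 6, 6, 4]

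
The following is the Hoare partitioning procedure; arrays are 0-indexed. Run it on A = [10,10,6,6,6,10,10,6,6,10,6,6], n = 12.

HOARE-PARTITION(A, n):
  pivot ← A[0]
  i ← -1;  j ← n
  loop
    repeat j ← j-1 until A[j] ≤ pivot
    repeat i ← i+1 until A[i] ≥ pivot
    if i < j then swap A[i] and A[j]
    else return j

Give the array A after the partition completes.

pivot=10
j stops at 11 (6), i stops at 0 (10); swap ⇒ [6,10,6,6,6,10,10,6,6,10,6,10]
j stops at 10 (6), i stops at 1 (10); swap ⇒ [6,6,6,6,6,10,10,6,6,10,10,10]
j stops at 9 (10), i stops at 5 (10); swap ⇒ [6,6,6,6,6,10,10,6,6,10,10,10]
j stops at 8 (6), i stops at 6 (10); swap ⇒ [6,6,6,6,6,10,6,6,10,10,10,10]
j stops at 7, i stops at 8; i≥j ⇒ return 7. A=[6,6,6,6,6,10,6,6,10,10,10,10]

[6,6,6,6,6,10,6,6,10,10,10,10]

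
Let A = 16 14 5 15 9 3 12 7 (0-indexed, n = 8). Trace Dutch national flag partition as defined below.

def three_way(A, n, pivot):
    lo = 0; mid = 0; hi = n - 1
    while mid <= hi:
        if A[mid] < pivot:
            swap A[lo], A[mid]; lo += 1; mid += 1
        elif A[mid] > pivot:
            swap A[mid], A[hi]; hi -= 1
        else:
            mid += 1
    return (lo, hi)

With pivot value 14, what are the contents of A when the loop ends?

7 5 12 9 3 14 15 16

lo=0 mid=0 hi=7
16>14: swap(0,7), hi=6 ⇒ 7 14 5 15 9 3 12 16
7<14: swap(0,0), lo=1 mid=1 ⇒ 7 14 5 15 9 3 12 16
14=14: mid=2
5<14: swap(1,2), lo=2 mid=3 ⇒ 7 5 14 15 9 3 12 16
15>14: swap(3,6), hi=5 ⇒ 7 5 14 12 9 3 15 16
12<14: swap(2,3), lo=3 mid=4 ⇒ 7 5 12 14 9 3 15 16
9<14: swap(3,4), lo=4 mid=5 ⇒ 7 5 12 9 14 3 15 16
3<14: swap(4,5), lo=5 mid=6 ⇒ 7 5 12 9 3 14 15 16
done. lo=5 hi=5; A=7 5 12 9 3 14 15 16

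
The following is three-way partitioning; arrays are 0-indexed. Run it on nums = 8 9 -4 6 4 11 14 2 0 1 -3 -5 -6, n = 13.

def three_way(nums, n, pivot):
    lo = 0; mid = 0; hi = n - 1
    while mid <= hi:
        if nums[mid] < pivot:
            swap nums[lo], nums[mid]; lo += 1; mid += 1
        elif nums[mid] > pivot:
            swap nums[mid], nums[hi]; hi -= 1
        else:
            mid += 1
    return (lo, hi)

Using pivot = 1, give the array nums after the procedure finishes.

-6 -5 -4 -3 0 1 2 14 11 4 6 9 8

pivot = 1; lo=0, mid=0, hi=12
nums[mid]=8>1: swap nums[0],nums[12]; hi=11 → -6 9 -4 6 4 11 14 2 0 1 -3 -5 8
nums[mid]=-6<1: swap nums[0],nums[0]; lo=1,mid=1 → -6 9 -4 6 4 11 14 2 0 1 -3 -5 8
nums[mid]=9>1: swap nums[1],nums[11]; hi=10 → -6 -5 -4 6 4 11 14 2 0 1 -3 9 8
nums[mid]=-5<1: swap nums[1],nums[1]; lo=2,mid=2 → -6 -5 -4 6 4 11 14 2 0 1 -3 9 8
nums[mid]=-4<1: swap nums[2],nums[2]; lo=3,mid=3 → -6 -5 -4 6 4 11 14 2 0 1 -3 9 8
nums[mid]=6>1: swap nums[3],nums[10]; hi=9 → -6 -5 -4 -3 4 11 14 2 0 1 6 9 8
nums[mid]=-3<1: swap nums[3],nums[3]; lo=4,mid=4 → -6 -5 -4 -3 4 11 14 2 0 1 6 9 8
nums[mid]=4>1: swap nums[4],nums[9]; hi=8 → -6 -5 -4 -3 1 11 14 2 0 4 6 9 8
nums[mid]=1=1: mid=5
nums[mid]=11>1: swap nums[5],nums[8]; hi=7 → -6 -5 -4 -3 1 0 14 2 11 4 6 9 8
nums[mid]=0<1: swap nums[4],nums[5]; lo=5,mid=6 → -6 -5 -4 -3 0 1 14 2 11 4 6 9 8
nums[mid]=14>1: swap nums[6],nums[7]; hi=6 → -6 -5 -4 -3 0 1 2 14 11 4 6 9 8
nums[mid]=2>1: swap nums[6],nums[6]; hi=5 → -6 -5 -4 -3 0 1 2 14 11 4 6 9 8
end: lo=5, hi=5; nums = -6 -5 -4 -3 0 1 2 14 11 4 6 9 8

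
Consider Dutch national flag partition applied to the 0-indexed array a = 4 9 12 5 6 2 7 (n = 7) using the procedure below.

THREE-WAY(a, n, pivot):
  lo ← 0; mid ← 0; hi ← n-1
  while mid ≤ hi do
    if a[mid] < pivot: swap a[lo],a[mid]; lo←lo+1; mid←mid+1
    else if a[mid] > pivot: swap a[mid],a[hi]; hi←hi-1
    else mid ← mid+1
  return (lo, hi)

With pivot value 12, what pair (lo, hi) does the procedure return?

(6, 6)

pivot = 12; lo=0, mid=0, hi=6
a[mid]=4<12: swap a[0],a[0]; lo=1,mid=1 → 4 9 12 5 6 2 7
a[mid]=9<12: swap a[1],a[1]; lo=2,mid=2 → 4 9 12 5 6 2 7
a[mid]=12=12: mid=3
a[mid]=5<12: swap a[2],a[3]; lo=3,mid=4 → 4 9 5 12 6 2 7
a[mid]=6<12: swap a[3],a[4]; lo=4,mid=5 → 4 9 5 6 12 2 7
a[mid]=2<12: swap a[4],a[5]; lo=5,mid=6 → 4 9 5 6 2 12 7
a[mid]=7<12: swap a[5],a[6]; lo=6,mid=7 → 4 9 5 6 2 7 12
end: lo=6, hi=6; a = 4 9 5 6 2 7 12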